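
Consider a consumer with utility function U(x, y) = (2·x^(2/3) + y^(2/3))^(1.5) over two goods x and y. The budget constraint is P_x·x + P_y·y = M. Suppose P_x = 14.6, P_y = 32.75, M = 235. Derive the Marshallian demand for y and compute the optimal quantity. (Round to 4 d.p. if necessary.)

MRS = MU_x/MU_y = 2·(y/x)^(1/3). Set equal to P_x/P_y.
Hence y/x = ((1/2)·P_x/P_y)^(1/(1/3)), i.e. raised to the 3 power.
Substitute y = (y/x)·x into the budget: x* = M/(P_x + P_y·(y/x)).
Numerically y/x = 0.011075, so x* = 235/(14.6 + 32.75·0.011075) = 15.7057 and y* = 0.011075·15.7057 = 0.1739.

y* = 0.1739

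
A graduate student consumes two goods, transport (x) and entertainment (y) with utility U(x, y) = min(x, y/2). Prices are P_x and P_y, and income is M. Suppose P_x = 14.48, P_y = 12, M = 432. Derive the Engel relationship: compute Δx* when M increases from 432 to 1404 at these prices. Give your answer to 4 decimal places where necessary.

With perfect complements, no substitution: consume in ratio x:y = 1:2.
Budget: P_x·x + P_y·2·x = M, so (P_x + 2·P_y)·x = M.
Demand: x*(P_x,P_y,M) = M/(P_x + 2·P_y), y* = 2·M/(P_x + 2·P_y).
Here 14.48 + 2·12 = 38.48, giving x* = 11.2266.
At M' = 1404: x* = 36.4865. Change: 36.4865 − 11.2266 = 25.2599.

Δx* = 25.2599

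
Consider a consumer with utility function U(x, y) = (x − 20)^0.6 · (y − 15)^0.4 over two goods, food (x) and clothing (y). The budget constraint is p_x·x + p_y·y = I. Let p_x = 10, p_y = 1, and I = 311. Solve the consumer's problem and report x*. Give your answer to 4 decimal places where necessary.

x* = 25.76

Substituting into the budget: x* = 20 + 0.6·(I − 20·p_x − 15·p_y)/p_x, and y* = 15 + 0.4·(…)/p_y.
Discretionary income = 311 − 20·10 − 15·1 = 96; x* = 20 + 0.6·96/10 = 25.76.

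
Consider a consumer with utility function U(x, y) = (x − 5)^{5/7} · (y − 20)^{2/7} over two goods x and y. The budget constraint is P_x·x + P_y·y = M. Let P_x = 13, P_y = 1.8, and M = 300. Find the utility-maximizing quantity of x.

MRS = (5/2)·(y−20)/(x−5). Tangency with P_x/P_y gives y−20 = (2/5)·(P_x/P_y)·(x−5).
Substituting into the budget: x* = 5 + 5/7·(M − 5·P_x − 20·P_y)/P_x, and y* = 20 + 2/7·(…)/P_y.
Discretionary income = 300 − 5·13 − 20·1.8 = 199; x* = 5 + 5/7·199/13 = 15.9341.

x* = 15.9341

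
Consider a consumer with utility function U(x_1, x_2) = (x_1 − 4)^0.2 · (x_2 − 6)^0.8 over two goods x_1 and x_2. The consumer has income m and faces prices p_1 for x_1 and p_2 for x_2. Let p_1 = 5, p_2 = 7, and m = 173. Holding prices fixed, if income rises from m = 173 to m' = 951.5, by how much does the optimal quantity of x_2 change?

This is Cobb-Douglas in (x_1−4, x_2−6): tangency gives 0.2·p_2·(x_2−6) = 0.8·p_1·(x_1−4).
After buying the subsistence bundle (4, 6), a share 0.2 of the remaining income goes to x_1: x_1* = 4 + 0.2·(m − 4p_1 − 6p_2)/p_1.
Discretionary income = 173 − 4·5 − 6·7 = 111; x_2* = 6 + 0.8·111/7 = 18.6857.
At m' = 951.5: x_2* = 107.6571. Change: 107.6571 − 18.6857 = 88.9714.

Δx_2* = 88.9714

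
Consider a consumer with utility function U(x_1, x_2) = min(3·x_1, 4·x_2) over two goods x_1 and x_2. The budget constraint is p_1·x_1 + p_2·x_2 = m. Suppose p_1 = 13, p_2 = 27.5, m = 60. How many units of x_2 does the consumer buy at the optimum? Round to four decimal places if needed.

Demand: x_1*(p_1,p_2,m) = 4·m/(4·p_1 + 3·p_2), x_2* = 3·m/(4·p_1 + 3·p_2).
Here 4·13 + 3·27.5 = 134.5, giving x_2* = 1.3383.

x_2* = 1.3383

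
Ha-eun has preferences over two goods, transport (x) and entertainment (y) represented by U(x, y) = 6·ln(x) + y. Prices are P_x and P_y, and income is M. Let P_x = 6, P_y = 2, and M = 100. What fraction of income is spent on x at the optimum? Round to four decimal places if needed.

share on x = 0.12

So x*(P_x,P_y) = 6·P_y/P_x, independent of income; and y* = (M − 6·P_y)/P_y.
At the given prices: x* = 6·2/6 = 2, and y* = 44.
Expenditure on x: 6·2 = 12; share = 0.12.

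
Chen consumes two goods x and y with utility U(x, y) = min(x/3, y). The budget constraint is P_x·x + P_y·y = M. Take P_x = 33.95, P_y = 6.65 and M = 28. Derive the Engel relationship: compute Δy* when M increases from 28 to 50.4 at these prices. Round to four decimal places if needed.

Leontief preferences: the optimum is at the kink where x/3 = y/1, i.e. y = (1/3)·x.
Budget: P_x·x + P_y·(1/3)·x = M, so (3·P_x + P_y)·x = 3·M.
Demand: x*(P_x,P_y,M) = 3·M/(3·P_x + P_y), y* = M/(3·P_x + P_y).
Here 3·33.95 + 6.65 = 108.5, giving y* = 0.2581.
At M' = 50.4: y* = 0.4645. Change: 0.4645 − 0.2581 = 0.2065.

Δy* = 0.2065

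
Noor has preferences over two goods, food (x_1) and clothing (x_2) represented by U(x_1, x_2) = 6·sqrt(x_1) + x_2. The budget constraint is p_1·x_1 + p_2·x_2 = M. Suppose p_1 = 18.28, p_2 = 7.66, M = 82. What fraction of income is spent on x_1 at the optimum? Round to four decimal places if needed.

share on x_1 = 0.3523

Solve: √x_1 = 3·p_2/p_1, so x_1*(p_1,p_2) = (3·p_2/p_1)², and x_2* = (M − p_1·x_1*)/p_2.
Plugging in: x_1* = (3·7.66/18.28)² = 1.5803, x_2* = 6.9336.
Expenditure on x_1: 18.28·1.5803 = 28.8884; share = 0.3523.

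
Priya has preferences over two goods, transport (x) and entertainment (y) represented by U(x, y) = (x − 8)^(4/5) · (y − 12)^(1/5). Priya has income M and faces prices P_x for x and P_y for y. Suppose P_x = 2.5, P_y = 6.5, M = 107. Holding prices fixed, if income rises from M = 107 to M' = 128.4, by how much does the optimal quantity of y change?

Δy* = 0.6585

Let x' = x−8, y' = y−12. MRS = 4·y'/x' = P_x/P_y.
After buying the subsistence bundle (8, 12), a share 0.8 of the remaining income goes to x: x* = 8 + 0.8·(M − 8P_x − 12P_y)/P_x.
Discretionary income = 107 − 8·2.5 − 12·6.5 = 9; y* = 12 + 0.2·9/6.5 = 12.2769.
At M' = 128.4: y* = 12.9354. Change: 12.9354 − 12.2769 = 0.6585.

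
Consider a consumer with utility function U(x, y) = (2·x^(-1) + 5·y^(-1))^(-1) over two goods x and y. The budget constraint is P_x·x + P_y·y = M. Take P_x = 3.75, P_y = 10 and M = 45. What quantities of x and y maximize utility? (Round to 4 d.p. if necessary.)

MU_x ∝ 2·x^(-2), MU_y ∝ 5·y^(-2), so MRS = (2/5)·(y/x)^(2) = P_x/P_y.
Solve for the ratio: y/x = [(5/2)·P_x/P_y]^(0.5).
Substitute y = (y/x)·x into the budget: x* = M/(P_x + P_y·(y/x)).
Numerically y/x = 0.968246, so x* = 45/(3.75 + 10·0.968246) = 3.3501 and y* = 0.968246·3.3501 = 3.2437.

x* = 3.3501, y* = 3.2437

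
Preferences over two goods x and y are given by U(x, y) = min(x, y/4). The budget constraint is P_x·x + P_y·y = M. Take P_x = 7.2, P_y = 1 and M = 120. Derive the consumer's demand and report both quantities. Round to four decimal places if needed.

x* = 10.7143, y* = 42.8571

Demand: x*(P_x,P_y,M) = M/(P_x + 4·P_y), y* = 4·M/(P_x + 4·P_y).
Here 7.2 + 4·1 = 11.2, giving x* = 10.7143 and y* = 42.8571.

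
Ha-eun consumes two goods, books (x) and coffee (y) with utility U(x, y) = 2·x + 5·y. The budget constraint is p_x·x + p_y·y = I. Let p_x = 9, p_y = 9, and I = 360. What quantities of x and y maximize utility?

Numerically: x* = 0, y* = 40.

x* = 0, y* = 40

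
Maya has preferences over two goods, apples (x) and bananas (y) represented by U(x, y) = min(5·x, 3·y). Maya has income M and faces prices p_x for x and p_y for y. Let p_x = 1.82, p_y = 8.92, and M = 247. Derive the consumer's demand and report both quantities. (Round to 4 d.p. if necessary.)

x* = 14.8022, y* = 24.6704

With perfect complements, no substitution: consume in ratio x:y = 3:5.
Budget: p_x·x + p_y·(5/3)·x = M, so (3·p_x + 5·p_y)·x = 3·M.
Demand: x*(p_x,p_y,M) = 3·M/(3·p_x + 5·p_y), y* = 5·M/(3·p_x + 5·p_y).
Here 3·1.82 + 5·8.92 = 50.06, giving x* = 14.8022 and y* = 24.6704.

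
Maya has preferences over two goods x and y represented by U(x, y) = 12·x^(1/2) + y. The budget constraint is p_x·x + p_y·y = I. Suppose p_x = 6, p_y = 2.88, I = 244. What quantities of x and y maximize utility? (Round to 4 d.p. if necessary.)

x* = 8.2944, y* = 67.4422

Set MRS = p_x/p_y: 6·x^(−1/2) = p_x/p_y.
Solve: √x = 6·p_y/p_x, so x*(p_x,p_y) = (6·p_y/p_x)², and y* = (I − p_x·x*)/p_y.
Plugging in: x* = (6·2.88/6)² = 8.2944, y* = 67.4422.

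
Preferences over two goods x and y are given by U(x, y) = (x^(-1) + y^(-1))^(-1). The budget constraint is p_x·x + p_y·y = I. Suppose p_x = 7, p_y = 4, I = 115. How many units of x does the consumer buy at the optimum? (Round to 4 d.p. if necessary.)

x* = 9.3561

From the CES first-order condition, (y/x)^(2) = p_x/p_y.
Hence y/x = (p_x/p_y)^(1/(2)), i.e. raised to the 0.5 power.
With the ratio pinned down, the budget gives x* = I/(p_x + p_y·(y/x)) and y* = (y/x)·x*.
Numerically y/x = 1.322876, so x* = 115/(7 + 4·1.322876) = 9.3561.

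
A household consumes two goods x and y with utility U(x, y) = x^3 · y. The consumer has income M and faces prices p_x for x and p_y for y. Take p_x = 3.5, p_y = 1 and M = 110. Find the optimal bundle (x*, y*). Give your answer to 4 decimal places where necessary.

x* = 23.5714, y* = 27.5

Tangency: MRS = 3·y/x = p_x/p_y.
Rearranging, p_y·y = (1/3)·p_x·x. Substituting into the budget gives p_x·x·(1 + (1/3)) = M.
Demand: x*(p_x,p_y,M) = 0.75·M/p_x and y* = 0.25·M/p_y.
At p_x=3.5, p_y=1, M=110: x* = 0.75·110/3.5 = 23.5714, y* = 27.5.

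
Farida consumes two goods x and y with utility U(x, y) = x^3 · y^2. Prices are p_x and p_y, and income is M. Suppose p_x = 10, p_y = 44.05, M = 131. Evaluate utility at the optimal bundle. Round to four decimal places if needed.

Tangency: MRS = (3/2)·y/x = p_x/p_y.
So 3·p_y·y = 2·p_x·x; combined with the budget, a share 0.6 of income goes to x.
Demand: x*(p_x,p_y,M) = 0.6·M/p_x and y* = 0.4·M/p_y.
At p_x=10, p_y=44.05, M=131: x* = 0.6·131/10 = 7.86, y* = 1.1896.
Utility at the optimum: U(7.86, 1.1896) = 687.1292.

V = 687.1292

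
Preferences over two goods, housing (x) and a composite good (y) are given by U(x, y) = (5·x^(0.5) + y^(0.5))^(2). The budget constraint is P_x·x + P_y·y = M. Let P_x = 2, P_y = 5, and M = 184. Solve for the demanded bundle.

From the CES first-order condition, 5·(y/x)^(0.5) = P_x/P_y.
Hence y/x = ((1/5)·P_x/P_y)^(1/(0.5)), i.e. raised to the 2 power.
With the ratio pinned down, the budget gives x* = M/(P_x + P_y·(y/x)) and y* = (y/x)·x*.
Numerically y/x = 0.0064, so x* = 184/(2 + 5·0.0064) = 90.5512 and y* = 0.0064·90.5512 = 0.5795.

x* = 90.5512, y* = 0.5795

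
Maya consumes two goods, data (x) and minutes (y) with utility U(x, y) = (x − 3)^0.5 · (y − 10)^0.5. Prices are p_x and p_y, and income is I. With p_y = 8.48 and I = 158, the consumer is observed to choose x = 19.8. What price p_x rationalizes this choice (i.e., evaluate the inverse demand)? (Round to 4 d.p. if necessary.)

p_x = 2

This is Cobb-Douglas in (x−3, y−10): tangency gives 0.5·p_y·(y−10) = 0.5·p_x·(x−3).
Substituting into the budget: x* = 3 + 0.5·(I − 3·p_x − 10·p_y)/p_x, and y* = 10 + 0.5·(…)/p_y.
Set x* = 19.8 in the demand function and solve for p_x: p_x = 2.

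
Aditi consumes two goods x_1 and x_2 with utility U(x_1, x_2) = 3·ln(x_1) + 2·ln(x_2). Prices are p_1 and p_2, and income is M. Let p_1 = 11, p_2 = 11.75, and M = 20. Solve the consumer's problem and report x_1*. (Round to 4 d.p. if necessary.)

The MRS is (3/2)·x_2/x_1. Set MRS = p_1/p_2.
So 3·p_2·x_2 = 2·p_1·x_1; combined with the budget, a share 0.6 of income goes to x_1.
Demand: x_1*(p_1,p_2,M) = 0.6·M/p_1 and x_2* = 0.4·M/p_2.
At p_1=11, p_2=11.75, M=20: x_1* = 0.6·20/11 = 1.0909.

x_1* = 1.0909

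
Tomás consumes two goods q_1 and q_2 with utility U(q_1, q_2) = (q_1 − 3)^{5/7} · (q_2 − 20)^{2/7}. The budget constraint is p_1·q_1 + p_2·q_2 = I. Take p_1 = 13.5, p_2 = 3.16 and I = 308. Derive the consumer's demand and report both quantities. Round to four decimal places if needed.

q_1* = 13.8095, q_2* = 38.472

This is Cobb-Douglas in (q_1−3, q_2−20): tangency gives 5/7·p_2·(q_2−20) = 2/7·p_1·(q_1−3).
After buying the subsistence bundle (3, 20), a share 5/7 of the remaining income goes to q_1: q_1* = 3 + 5/7·(I − 3p_1 − 20p_2)/p_1.
Discretionary income = 308 − 3·13.5 − 20·3.16 = 204.3; q_1* = 3 + 5/7·204.3/13.5 = 13.8095; q_2* = 20 + 2/7·204.3/3.16 = 38.472.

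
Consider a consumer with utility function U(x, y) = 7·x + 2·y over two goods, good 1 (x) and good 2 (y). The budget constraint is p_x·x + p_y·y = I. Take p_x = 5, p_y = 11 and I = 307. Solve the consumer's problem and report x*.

x* = 61.4

Numerically: x* = 61.4, y* = 0.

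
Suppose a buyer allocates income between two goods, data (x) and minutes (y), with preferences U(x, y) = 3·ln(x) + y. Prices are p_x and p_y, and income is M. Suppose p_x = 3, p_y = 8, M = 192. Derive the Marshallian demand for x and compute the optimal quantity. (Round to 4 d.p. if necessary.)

Set MRS = p_x/p_y: (3/x)/1 = p_x/p_y.
So x*(p_x,p_y) = 3·p_y/p_x, independent of income; and y* = (M − 3·p_y)/p_y.
At the given prices: x* = 3·8/3 = 8.

x* = 8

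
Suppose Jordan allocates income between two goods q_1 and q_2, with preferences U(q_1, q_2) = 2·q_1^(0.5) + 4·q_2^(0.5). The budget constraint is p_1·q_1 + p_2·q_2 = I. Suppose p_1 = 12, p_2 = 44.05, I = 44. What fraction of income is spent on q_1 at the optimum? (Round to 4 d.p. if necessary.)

share on q_1 = 0.4785

Substitute q_2 = (q_2/q_1)·q_1 into the budget: q_1* = I/(p_1 + p_2·(q_2/q_1)).
Numerically q_2/q_1 = 0.296846, so q_1* = 44/(12 + 44.05·0.296846) = 1.7547 and q_2* = 0.296846·1.7547 = 0.5209.
Expenditure on q_1: 12·1.7547 = 21.0559; share = 0.4785.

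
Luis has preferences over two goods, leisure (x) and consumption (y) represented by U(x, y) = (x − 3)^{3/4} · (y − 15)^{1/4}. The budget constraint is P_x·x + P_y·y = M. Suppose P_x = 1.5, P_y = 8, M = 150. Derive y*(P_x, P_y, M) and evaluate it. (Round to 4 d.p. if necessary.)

MRS = 3·(y−15)/(x−3). Tangency with P_x/P_y gives y−15 = (1/3)·(P_x/P_y)·(x−3).
After buying the subsistence bundle (3, 15), a share 0.75 of the remaining income goes to x: x* = 3 + 0.75·(M − 3P_x − 15P_y)/P_x.
Discretionary income = 150 − 3·1.5 − 15·8 = 25.5; y* = 15 + 0.25·25.5/8 = 15.7969.

y* = 15.7969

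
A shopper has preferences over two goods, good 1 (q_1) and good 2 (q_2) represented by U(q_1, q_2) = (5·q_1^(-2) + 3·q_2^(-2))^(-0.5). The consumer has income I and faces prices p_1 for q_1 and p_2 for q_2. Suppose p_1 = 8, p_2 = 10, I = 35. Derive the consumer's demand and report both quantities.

MRS = MU_q_1/MU_q_2 = (5/3)·(q_2/q_1)^(3). Set equal to p_1/p_2.
Solve for the ratio: q_2/q_1 = [(3/5)·p_1/p_2]^(1/3).
Substitute q_2 = (q_2/q_1)·q_1 into the budget: q_1* = I/(p_1 + p_2·(q_2/q_1)).
Numerically q_2/q_1 = 0.782974, so q_1* = 35/(8 + 10·0.782974) = 2.211 and q_2* = 0.782974·2.211 = 1.7312.

q_1* = 2.211, q_2* = 1.7312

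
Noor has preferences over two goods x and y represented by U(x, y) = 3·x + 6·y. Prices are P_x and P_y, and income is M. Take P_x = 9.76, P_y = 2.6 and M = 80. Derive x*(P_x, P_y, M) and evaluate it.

x* = 0

Numerically: x* = 0, y* = 30.7692.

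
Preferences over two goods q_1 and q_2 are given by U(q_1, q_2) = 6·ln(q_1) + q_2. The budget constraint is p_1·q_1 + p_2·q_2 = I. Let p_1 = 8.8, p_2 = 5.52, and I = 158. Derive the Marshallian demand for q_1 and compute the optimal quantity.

q_1* = 3.7636

Set MRS = p_1/p_2: (6/q_1)/1 = p_1/p_2.
So q_1*(p_1,p_2) = 6·p_2/p_1, independent of income; and q_2* = (I − 6·p_2)/p_2.
At the given prices: q_1* = 6·5.52/8.8 = 3.7636.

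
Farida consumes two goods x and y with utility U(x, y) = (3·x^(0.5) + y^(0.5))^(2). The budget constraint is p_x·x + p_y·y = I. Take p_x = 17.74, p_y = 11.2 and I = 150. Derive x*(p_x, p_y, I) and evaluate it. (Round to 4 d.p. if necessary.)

x* = 7.1901

MU_x ∝ 3·x^(-0.5), MU_y ∝ y^(-0.5), so MRS = 3·(y/x)^(0.5) = p_x/p_y.
Solve for the ratio: y/x = [(1/3)·p_x/p_y]^(2).
With the ratio pinned down, the budget gives x* = I/(p_x + p_y·(y/x)) and y* = (y/x)·x*.
Numerically y/x = 0.278759, so x* = 150/(17.74 + 11.2·0.278759) = 7.1901.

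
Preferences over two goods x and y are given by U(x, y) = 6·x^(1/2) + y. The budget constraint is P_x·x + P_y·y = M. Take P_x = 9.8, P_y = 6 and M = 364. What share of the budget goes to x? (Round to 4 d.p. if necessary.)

share on x = 0.0908

MU_x = 3/√x, MU_y = 1. Tangency: 3/√x = P_x/P_y.
Thus x* = (3·P_y/P_x)² — independent of M — with the rest of income spent on y.
Plugging in: x* = (3·6/9.8)² = 3.3736, y* = 55.1565.
Expenditure on x: 9.8·3.3736 = 33.0612; share = 0.0908.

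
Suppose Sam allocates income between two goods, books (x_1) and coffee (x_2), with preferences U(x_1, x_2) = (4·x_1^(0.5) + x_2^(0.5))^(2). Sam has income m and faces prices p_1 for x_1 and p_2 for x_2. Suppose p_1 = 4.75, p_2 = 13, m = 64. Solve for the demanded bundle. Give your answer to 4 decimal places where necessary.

MRS = MU_x_1/MU_x_2 = 4·(x_2/x_1)^(0.5). Set equal to p_1/p_2.
Solve for the ratio: x_2/x_1 = [(1/4)·p_1/p_2]^(2).
With the ratio pinned down, the budget gives x_1* = m/(p_1 + p_2·(x_2/x_1)) and x_2* = (x_2/x_1)·x_1*.
Numerically x_2/x_1 = 0.008344, so x_1* = 64/(4.75 + 13·0.008344) = 13.1729 and x_2* = 0.008344·13.1729 = 0.1099.

x_1* = 13.1729, x_2* = 0.1099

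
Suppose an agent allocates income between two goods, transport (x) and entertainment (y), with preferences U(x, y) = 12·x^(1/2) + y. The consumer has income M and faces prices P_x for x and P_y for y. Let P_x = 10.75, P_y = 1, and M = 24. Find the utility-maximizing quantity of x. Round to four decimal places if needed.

Thus x* = (6·P_y/P_x)² — independent of M — with the rest of income spent on y.
Plugging in: x* = (6·1/10.75)² = 0.3115.

x* = 0.3115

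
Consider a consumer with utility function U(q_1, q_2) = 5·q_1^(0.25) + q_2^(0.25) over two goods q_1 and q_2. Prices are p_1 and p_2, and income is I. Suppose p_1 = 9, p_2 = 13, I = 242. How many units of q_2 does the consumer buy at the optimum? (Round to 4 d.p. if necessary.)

MRS = MU_q_1/MU_q_2 = 5·(q_2/q_1)^(0.75). Set equal to p_1/p_2.
Solve for the ratio: q_2/q_1 = [(1/5)·p_1/p_2]^(4/3).
With the ratio pinned down, the budget gives q_1* = I/(p_1 + p_2·(q_2/q_1)) and q_2* = (q_2/q_1)·q_1*.
Numerically q_2/q_1 = 0.071632, so q_1* = 242/(9 + 13·0.071632) = 24.3676 and q_2* = 0.071632·24.3676 = 1.7455.

q_2* = 1.7455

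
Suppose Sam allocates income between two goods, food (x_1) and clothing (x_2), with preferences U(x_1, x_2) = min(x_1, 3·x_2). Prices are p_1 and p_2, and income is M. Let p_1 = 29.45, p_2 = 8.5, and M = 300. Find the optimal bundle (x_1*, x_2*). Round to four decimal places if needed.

x_1* = 9.2927, x_2* = 3.0976

Demand: x_1*(p_1,p_2,M) = 3·M/(3·p_1 + p_2), x_2* = M/(3·p_1 + p_2).
Here 3·29.45 + 8.5 = 96.85, giving x_1* = 9.2927 and x_2* = 3.0976.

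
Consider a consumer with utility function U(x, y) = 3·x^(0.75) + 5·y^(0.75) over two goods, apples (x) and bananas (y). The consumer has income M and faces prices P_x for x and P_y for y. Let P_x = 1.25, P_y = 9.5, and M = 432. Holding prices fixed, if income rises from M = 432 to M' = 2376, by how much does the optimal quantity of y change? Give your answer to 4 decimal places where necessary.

Δy* = 3.5348

From the CES first-order condition, (3/5)·(y/x)^(0.25) = P_x/P_y.
Solve for the ratio: y/x = [(5/3)·P_x/P_y]^(4).
With the ratio pinned down, the budget gives x* = M/(P_x + P_y·(y/x)) and y* = (y/x)·x*.
Numerically y/x = 0.002313, so x* = 432/(1.25 + 9.5·0.002313) = 339.6302 and y* = 0.002313·339.6302 = 0.7855.
At M' = 2376: y* = 4.3203. Change: 4.3203 − 0.7855 = 3.5348.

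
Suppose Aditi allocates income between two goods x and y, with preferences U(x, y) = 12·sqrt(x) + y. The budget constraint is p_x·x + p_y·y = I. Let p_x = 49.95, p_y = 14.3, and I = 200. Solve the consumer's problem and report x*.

Set MRS = p_x/p_y: 6·x^(−1/2) = p_x/p_y.
Solve: √x = 6·p_y/p_x, so x*(p_x,p_y) = (6·p_y/p_x)², and y* = (I − p_x·x*)/p_y.
Plugging in: x* = (6·14.3/49.95)² = 2.9506.

x* = 2.9506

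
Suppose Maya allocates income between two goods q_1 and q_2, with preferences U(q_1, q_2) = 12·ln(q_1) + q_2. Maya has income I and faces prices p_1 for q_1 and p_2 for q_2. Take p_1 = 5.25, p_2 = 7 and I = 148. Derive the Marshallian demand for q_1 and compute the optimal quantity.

q_1* = 16

Set MRS = p_1/p_2: (12/q_1)/1 = p_1/p_2.
So q_1*(p_1,p_2) = 12·p_2/p_1, independent of income; and q_2* = (I − 12·p_2)/p_2.
At the given prices: q_1* = 12·7/5.25 = 16.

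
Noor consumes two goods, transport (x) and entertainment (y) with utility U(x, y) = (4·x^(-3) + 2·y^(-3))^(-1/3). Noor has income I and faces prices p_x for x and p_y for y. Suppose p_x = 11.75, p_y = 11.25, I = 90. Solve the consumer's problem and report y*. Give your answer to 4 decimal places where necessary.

y* = 3.5896

Numerically y/x = 0.850088, so x* = 90/(11.75 + 11.25·0.850088) = 4.2227 and y* = 0.850088·4.2227 = 3.5896.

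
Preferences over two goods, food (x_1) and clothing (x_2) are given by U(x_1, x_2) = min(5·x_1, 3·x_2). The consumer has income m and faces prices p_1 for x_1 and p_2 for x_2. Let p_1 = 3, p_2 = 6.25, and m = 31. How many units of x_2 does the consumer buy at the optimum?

x_2* = 3.8509

With perfect complements, no substitution: consume in ratio x_1:x_2 = 3:5.
Budget: p_1·x_1 + p_2·(5/3)·x_1 = m, so (3·p_1 + 5·p_2)·x_1 = 3·m.
Demand: x_1*(p_1,p_2,m) = 3·m/(3·p_1 + 5·p_2), x_2* = 5·m/(3·p_1 + 5·p_2).
Here 3·3 + 5·6.25 = 40.25, giving x_2* = 3.8509.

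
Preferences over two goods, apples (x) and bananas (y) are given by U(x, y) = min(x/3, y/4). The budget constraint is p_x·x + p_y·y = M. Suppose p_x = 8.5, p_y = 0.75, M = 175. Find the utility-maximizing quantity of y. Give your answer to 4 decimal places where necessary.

Leontief preferences: the optimum is at the kink where x/3 = y/4, i.e. y = (4/3)·x.
Budget: p_x·x + p_y·(4/3)·x = M, so (3·p_x + 4·p_y)·x = 3·M.
Demand: x*(p_x,p_y,M) = 3·M/(3·p_x + 4·p_y), y* = 4·M/(3·p_x + 4·p_y).
Here 3·8.5 + 4·0.75 = 28.5, giving y* = 24.5614.

y* = 24.5614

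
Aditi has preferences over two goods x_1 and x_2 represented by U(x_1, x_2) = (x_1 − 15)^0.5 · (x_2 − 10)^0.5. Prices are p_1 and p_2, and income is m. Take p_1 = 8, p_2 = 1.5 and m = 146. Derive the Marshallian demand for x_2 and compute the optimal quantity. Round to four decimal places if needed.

After buying the subsistence bundle (15, 10), a share 0.5 of the remaining income goes to x_1: x_1* = 15 + 0.5·(m − 15p_1 − 10p_2)/p_1.
Discretionary income = 146 − 15·8 − 10·1.5 = 11; x_2* = 10 + 0.5·11/1.5 = 13.6667.

x_2* = 13.6667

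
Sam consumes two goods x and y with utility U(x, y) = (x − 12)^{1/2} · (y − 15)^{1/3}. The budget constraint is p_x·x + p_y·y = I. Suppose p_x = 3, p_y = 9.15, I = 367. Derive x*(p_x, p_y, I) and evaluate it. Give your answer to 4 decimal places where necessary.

MRS = (3/2)·(y−15)/(x−12). Tangency with p_x/p_y gives y−15 = (2/3)·(p_x/p_y)·(x−12).
After buying the subsistence bundle (12, 15), a share 0.6 of the remaining income goes to x: x* = 12 + 0.6·(I − 12p_x − 15p_y)/p_x.
Discretionary income = 367 − 12·3 − 15·9.15 = 193.75; x* = 12 + 0.6·193.75/3 = 50.75.

x* = 50.75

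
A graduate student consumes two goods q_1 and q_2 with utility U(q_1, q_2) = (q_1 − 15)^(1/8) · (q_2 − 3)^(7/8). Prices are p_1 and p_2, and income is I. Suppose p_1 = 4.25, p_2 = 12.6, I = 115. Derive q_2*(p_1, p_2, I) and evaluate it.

q_2* = 3.934

MRS = (1/7)·(q_2−3)/(q_1−15). Tangency with p_1/p_2 gives q_2−3 = 7·(p_1/p_2)·(q_1−15).
Substituting into the budget: q_1* = 15 + 0.125·(I − 15·p_1 − 3·p_2)/p_1, and q_2* = 3 + 0.875·(…)/p_2.
Discretionary income = 115 − 15·4.25 − 3·12.6 = 13.45; q_2* = 3 + 0.875·13.45/12.6 = 3.934.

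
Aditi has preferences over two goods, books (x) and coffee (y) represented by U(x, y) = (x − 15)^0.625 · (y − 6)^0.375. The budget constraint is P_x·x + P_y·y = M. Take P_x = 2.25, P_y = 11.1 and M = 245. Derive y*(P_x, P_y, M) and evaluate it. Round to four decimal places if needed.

Substituting into the budget: x* = 15 + 0.625·(M − 15·P_x − 6·P_y)/P_x, and y* = 6 + 0.375·(…)/P_y.
Discretionary income = 245 − 15·2.25 − 6·11.1 = 144.65; y* = 6 + 0.375·144.65/11.1 = 10.8868.

y* = 10.8868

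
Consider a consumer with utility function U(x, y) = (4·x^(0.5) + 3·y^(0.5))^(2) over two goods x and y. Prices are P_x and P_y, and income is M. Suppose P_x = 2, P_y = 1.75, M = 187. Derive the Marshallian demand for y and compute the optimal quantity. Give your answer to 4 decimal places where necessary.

MRS = MU_x/MU_y = (4/3)·(y/x)^(0.5). Set equal to P_x/P_y.
Solve for the ratio: y/x = [(3/4)·P_x/P_y]^(2).
With the ratio pinned down, the budget gives x* = M/(P_x + P_y·(y/x)) and y* = (y/x)·x*.
Numerically y/x = 0.734694, so x* = 187/(2 + 1.75·0.734694) = 56.913 and y* = 0.734694·56.913 = 41.8137.

y* = 41.8137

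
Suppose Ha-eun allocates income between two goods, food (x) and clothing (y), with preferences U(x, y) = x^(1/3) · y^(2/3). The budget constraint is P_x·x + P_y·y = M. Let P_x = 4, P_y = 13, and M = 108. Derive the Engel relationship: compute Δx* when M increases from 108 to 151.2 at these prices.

Δx* = 3.6

At P_x=4, P_y=13, M=108: x* = 1/3·108/4 = 9.
At M' = 151.2: x* = 12.6. Change: 12.6 − 9 = 3.6.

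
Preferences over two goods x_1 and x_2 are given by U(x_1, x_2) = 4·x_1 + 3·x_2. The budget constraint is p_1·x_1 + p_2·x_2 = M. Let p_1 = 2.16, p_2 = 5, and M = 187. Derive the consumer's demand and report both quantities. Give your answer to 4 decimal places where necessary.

x_1* = 86.5741, x_2* = 0

x_1 gives more utility per dollar, so spend all income on x_1: x_1* = M/p_1, x_2* = 0.
Numerically: x_1* = 86.5741, x_2* = 0.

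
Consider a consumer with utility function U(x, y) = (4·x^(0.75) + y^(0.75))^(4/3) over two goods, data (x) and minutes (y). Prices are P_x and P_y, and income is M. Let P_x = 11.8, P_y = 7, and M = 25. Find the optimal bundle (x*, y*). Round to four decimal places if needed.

x* = 2.0797, y* = 0.0656

MRS = MU_x/MU_y = 4·(y/x)^(0.25). Set equal to P_x/P_y.
Solve for the ratio: y/x = [(1/4)·P_x/P_y]^(4).
With the ratio pinned down, the budget gives x* = M/(P_x + P_y·(y/x)) and y* = (y/x)·x*.
Numerically y/x = 0.031542, so x* = 25/(11.8 + 7·0.031542) = 2.0797 and y* = 0.031542·2.0797 = 0.0656.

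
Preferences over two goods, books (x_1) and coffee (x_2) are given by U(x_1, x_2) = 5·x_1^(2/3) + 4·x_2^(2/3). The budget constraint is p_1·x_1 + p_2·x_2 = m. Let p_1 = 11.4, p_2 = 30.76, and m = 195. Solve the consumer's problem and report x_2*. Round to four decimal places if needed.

x_2* = 0.4165

MU_x_1 ∝ 5·x_1^(-1/3), MU_x_2 ∝ 4·x_2^(-1/3), so MRS = (5/4)·(x_2/x_1)^(1/3) = p_1/p_2.
Solve for the ratio: x_2/x_1 = [(4/5)·p_1/p_2]^(3).
Substitute x_2 = (x_2/x_1)·x_1 into the budget: x_1* = m/(p_1 + p_2·(x_2/x_1)).
Numerically x_2/x_1 = 0.026063, so x_1* = 195/(11.4 + 30.76·0.026063) = 15.9814 and x_2* = 0.026063·15.9814 = 0.4165.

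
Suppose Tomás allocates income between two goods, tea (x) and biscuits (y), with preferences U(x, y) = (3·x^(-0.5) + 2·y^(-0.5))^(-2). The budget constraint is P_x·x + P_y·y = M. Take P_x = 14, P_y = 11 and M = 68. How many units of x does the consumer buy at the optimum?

Substitute y = (y/x)·x into the budget: x* = M/(P_x + P_y·(y/x)).
Numerically y/x = 0.89625, so x* = 68/(14 + 11·0.89625) = 2.8501.

x* = 2.8501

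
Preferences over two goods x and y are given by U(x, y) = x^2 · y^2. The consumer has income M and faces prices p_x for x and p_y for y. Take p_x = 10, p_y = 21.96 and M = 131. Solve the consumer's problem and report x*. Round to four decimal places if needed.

x* = 6.55

The MRS is y/x. Set MRS = p_x/p_y.
Rearranging, p_y·y = p_x·x. Substituting into the budget gives p_x·x·(1 + 1) = M.
Demand: x*(p_x,p_y,M) = 0.5·M/p_x and y* = 0.5·M/p_y.
At p_x=10, p_y=21.96, M=131: x* = 0.5·131/10 = 6.55.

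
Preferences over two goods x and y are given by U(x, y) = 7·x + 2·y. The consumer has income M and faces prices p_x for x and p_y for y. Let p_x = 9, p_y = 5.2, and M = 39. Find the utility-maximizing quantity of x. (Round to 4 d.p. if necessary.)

x* = 4.3333

Perfect substitutes: compare marginal utility per dollar. 7/p_x vs 2/p_y → 0.7778 vs 0.3846.
x gives more utility per dollar, so spend all income on x: x* = M/p_x, y* = 0.
Numerically: x* = 4.3333, y* = 0.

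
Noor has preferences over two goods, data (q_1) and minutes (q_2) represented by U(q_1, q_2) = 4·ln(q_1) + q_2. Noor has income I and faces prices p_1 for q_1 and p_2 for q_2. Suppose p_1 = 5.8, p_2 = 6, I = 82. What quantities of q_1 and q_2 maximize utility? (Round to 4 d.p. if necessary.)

q_1* = 4.1379, q_2* = 9.6667

Set MRS = p_1/p_2: (4/q_1)/1 = p_1/p_2.
So q_1*(p_1,p_2) = 4·p_2/p_1, independent of income; and q_2* = (I − 4·p_2)/p_2.
At the given prices: q_1* = 4·6/5.8 = 4.1379, and q_2* = 9.6667.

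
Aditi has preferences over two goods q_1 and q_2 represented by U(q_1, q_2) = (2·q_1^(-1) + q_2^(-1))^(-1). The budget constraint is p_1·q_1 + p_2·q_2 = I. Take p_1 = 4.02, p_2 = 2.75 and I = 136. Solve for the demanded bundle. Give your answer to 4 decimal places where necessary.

From the CES first-order condition, 2·(q_2/q_1)^(2) = p_1/p_2.
Solve for the ratio: q_2/q_1 = [(1/2)·p_1/p_2]^(0.5).
With the ratio pinned down, the budget gives q_1* = I/(p_1 + p_2·(q_2/q_1)) and q_2* = (q_2/q_1)·q_1*.
Numerically q_2/q_1 = 0.854932, so q_1* = 136/(4.02 + 2.75·0.854932) = 21.3465 and q_2* = 0.854932·21.3465 = 18.2498.

q_1* = 21.3465, q_2* = 18.2498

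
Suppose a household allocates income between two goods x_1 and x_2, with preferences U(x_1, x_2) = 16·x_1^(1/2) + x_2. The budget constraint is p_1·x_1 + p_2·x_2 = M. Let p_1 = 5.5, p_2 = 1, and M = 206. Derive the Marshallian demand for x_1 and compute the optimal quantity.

x_1* = 2.1157

Set MRS = p_1/p_2: 8·x_1^(−1/2) = p_1/p_2.
Solve: √x_1 = 8·p_2/p_1, so x_1*(p_1,p_2) = (8·p_2/p_1)², and x_2* = (M − p_1·x_1*)/p_2.
Plugging in: x_1* = (8·1/5.5)² = 2.1157.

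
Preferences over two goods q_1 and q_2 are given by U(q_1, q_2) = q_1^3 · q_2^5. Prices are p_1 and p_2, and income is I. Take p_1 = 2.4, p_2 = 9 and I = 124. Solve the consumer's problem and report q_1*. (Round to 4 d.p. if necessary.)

The MRS is (3/5)·q_2/q_1. Set MRS = p_1/p_2.
So 3·p_2·q_2 = 5·p_1·q_1; combined with the budget, a share 0.375 of income goes to q_1.
Demand: q_1*(p_1,p_2,I) = 0.375·I/p_1 and q_2* = 0.625·I/p_2.
At p_1=2.4, p_2=9, I=124: q_1* = 0.375·124/2.4 = 19.375.

q_1* = 19.375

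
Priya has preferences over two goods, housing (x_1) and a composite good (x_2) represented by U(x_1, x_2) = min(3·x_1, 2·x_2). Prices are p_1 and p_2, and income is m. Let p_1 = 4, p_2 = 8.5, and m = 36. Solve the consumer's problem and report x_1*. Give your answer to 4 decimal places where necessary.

Demand: x_1*(p_1,p_2,m) = 2·m/(2·p_1 + 3·p_2), x_2* = 3·m/(2·p_1 + 3·p_2).
Here 2·4 + 3·8.5 = 33.5, giving x_1* = 2.1493.

x_1* = 2.1493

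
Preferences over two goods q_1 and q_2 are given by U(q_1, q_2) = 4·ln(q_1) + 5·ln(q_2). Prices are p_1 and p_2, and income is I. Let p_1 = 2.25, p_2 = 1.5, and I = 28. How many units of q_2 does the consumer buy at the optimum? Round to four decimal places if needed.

q_2* = 10.3704

Tangency: MRS = (4/5)·q_2/q_1 = p_1/p_2.
So 4·p_2·q_2 = 5·p_1·q_1; combined with the budget, a share 4/9 of income goes to q_1.
Demand: q_1*(p_1,p_2,I) = 4/9·I/p_1 and q_2* = 5/9·I/p_2.
At p_1=2.25, p_2=1.5, I=28: q_2* = 5/9·28/1.5 = 10.3704.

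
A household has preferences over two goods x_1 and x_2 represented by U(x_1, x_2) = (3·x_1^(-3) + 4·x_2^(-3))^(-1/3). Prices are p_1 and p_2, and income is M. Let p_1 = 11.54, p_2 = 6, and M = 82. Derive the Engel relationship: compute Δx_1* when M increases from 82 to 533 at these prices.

Δx_1* = 23.5721

MRS = MU_x_1/MU_x_2 = (3/4)·(x_2/x_1)^(4). Set equal to p_1/p_2.
Hence x_2/x_1 = ((4/3)·p_1/p_2)^(1/(4)), i.e. raised to the 0.25 power.
With the ratio pinned down, the budget gives x_1* = M/(p_1 + p_2·(x_2/x_1)) and x_2* = (x_2/x_1)·x_1*.
Numerically x_2/x_1 = 1.26546, so x_1* = 82/(11.54 + 6·1.26546) = 4.2858.
At M' = 533: x_1* = 27.858. Change: 27.858 − 4.2858 = 23.5721.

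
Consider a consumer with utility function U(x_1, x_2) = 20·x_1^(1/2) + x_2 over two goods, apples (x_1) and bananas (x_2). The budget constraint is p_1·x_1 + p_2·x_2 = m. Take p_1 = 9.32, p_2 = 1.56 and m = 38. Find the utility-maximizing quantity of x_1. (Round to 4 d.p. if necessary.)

MU_x_1 = 10/√x_1, MU_x_2 = 1. Tangency: 10/√x_1 = p_1/p_2.
Thus x_1* = (10·p_2/p_1)² — independent of m — with the rest of income spent on x_2.
Plugging in: x_1* = (10·1.56/9.32)² = 2.8017.

x_1* = 2.8017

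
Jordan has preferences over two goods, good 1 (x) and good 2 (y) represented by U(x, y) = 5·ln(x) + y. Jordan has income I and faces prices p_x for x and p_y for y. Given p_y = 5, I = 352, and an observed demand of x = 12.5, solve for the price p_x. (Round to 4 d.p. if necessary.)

Set MRS = p_x/p_y: (5/x)/1 = p_x/p_y.
So x*(p_x,p_y) = 5·p_y/p_x, independent of income; and y* = (I − 5·p_y)/p_y.
Set x* = 12.5 in the demand function and solve for p_x: p_x = 2.

p_x = 2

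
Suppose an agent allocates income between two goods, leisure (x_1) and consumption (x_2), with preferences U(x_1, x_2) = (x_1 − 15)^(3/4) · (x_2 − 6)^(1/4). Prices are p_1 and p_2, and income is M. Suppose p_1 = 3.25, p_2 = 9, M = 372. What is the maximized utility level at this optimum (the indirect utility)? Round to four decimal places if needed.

V = 36.5985

After buying the subsistence bundle (15, 6), a share 0.75 of the remaining income goes to x_1: x_1* = 15 + 0.75·(M − 15p_1 − 6p_2)/p_1.
Discretionary income = 372 − 15·3.25 − 6·9 = 269.25; x_1* = 15 + 0.75·269.25/3.25 = 77.1346; x_2* = 6 + 0.25·269.25/9 = 13.4792.
Utility at the optimum: U(77.1346, 13.4792) = 36.5985.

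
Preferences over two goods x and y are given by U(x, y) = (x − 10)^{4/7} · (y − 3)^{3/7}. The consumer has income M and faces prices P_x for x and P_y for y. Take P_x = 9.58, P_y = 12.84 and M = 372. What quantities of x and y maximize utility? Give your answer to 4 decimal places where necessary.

x* = 24.1772, y* = 10.9332

MRS = (4/3)·(y−3)/(x−10). Tangency with P_x/P_y gives y−3 = (3/4)·(P_x/P_y)·(x−10).
After buying the subsistence bundle (10, 3), a share 4/7 of the remaining income goes to x: x* = 10 + 4/7·(M − 10P_x − 3P_y)/P_x.
Discretionary income = 372 − 10·9.58 − 3·12.84 = 237.68; x* = 10 + 4/7·237.68/9.58 = 24.1772; y* = 3 + 3/7·237.68/12.84 = 10.9332.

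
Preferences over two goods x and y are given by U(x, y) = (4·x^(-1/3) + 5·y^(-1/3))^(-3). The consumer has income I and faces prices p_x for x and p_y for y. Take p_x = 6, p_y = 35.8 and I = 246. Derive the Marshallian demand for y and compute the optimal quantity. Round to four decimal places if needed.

With the ratio pinned down, the budget gives x* = I/(p_x + p_y·(y/x)) and y* = (y/x)·x*.
Numerically y/x = 0.309659, so x* = 246/(6 + 35.8·0.309659) = 14.3979 and y* = 0.309659·14.3979 = 4.4584.

y* = 4.4584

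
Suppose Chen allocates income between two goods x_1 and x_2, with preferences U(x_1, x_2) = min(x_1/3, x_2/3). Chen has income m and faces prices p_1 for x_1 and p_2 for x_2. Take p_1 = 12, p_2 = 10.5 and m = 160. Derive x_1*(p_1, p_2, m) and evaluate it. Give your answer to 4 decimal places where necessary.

x_1* = 7.1111

With perfect complements, no substitution: consume in ratio x_1:x_2 = 3:3.
Budget: p_1·x_1 + p_2·x_1 = m, so (3·p_1 + 3·p_2)·x_1 = 3·m.
Demand: x_1*(p_1,p_2,m) = 3·m/(3·p_1 + 3·p_2), x_2* = 3·m/(3·p_1 + 3·p_2).
Here 3·12 + 3·10.5 = 67.5, giving x_1* = 7.1111.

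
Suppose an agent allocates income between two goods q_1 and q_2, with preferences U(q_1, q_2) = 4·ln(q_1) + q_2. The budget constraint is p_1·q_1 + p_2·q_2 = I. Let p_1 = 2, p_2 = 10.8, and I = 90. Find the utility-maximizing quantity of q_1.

Set MRS = p_1/p_2: (4/q_1)/1 = p_1/p_2.
So q_1*(p_1,p_2) = 4·p_2/p_1, independent of income; and q_2* = (I − 4·p_2)/p_2.
At the given prices: q_1* = 4·10.8/2 = 21.6.

q_1* = 21.6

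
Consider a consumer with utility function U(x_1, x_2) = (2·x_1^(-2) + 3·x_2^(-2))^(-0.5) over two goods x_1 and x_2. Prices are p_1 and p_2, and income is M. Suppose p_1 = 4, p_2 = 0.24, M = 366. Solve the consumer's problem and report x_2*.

MRS = MU_x_1/MU_x_2 = (2/3)·(x_2/x_1)^(3). Set equal to p_1/p_2.
Solve for the ratio: x_2/x_1 = [(3/2)·p_1/p_2]^(1/3).
With the ratio pinned down, the budget gives x_1* = M/(p_1 + p_2·(x_2/x_1)) and x_2* = (x_2/x_1)·x_1*.
Numerically x_2/x_1 = 2.924018, so x_1* = 366/(4 + 0.24·2.924018) = 77.8431 and x_2* = 2.924018·77.8431 = 227.6147.

x_2* = 227.6147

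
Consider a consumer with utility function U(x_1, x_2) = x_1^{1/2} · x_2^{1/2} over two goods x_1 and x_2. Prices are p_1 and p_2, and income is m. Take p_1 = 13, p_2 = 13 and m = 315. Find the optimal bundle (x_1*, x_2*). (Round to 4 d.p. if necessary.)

x_1* = 12.1154, x_2* = 12.1154

Demand: x_1*(p_1,p_2,m) = 0.5·m/p_1 and x_2* = 0.5·m/p_2.
At p_1=13, p_2=13, m=315: x_1* = 0.5·315/13 = 12.1154, x_2* = 12.1154.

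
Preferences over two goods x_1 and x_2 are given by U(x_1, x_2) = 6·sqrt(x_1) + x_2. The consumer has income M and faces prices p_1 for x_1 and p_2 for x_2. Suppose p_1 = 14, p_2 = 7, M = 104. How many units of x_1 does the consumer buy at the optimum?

x_1* = 2.25

Set MRS = p_1/p_2: 3·x_1^(−1/2) = p_1/p_2.
Solve: √x_1 = 3·p_2/p_1, so x_1*(p_1,p_2) = (3·p_2/p_1)², and x_2* = (M − p_1·x_1*)/p_2.
Plugging in: x_1* = (3·7/14)² = 2.25.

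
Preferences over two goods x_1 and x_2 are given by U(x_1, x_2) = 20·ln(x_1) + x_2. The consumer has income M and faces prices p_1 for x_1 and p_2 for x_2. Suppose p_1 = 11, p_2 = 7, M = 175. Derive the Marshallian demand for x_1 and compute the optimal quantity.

x_1* = 12.7273

So x_1*(p_1,p_2) = 20·p_2/p_1, independent of income; and x_2* = (M − 20·p_2)/p_2.
At the given prices: x_1* = 20·7/11 = 12.7273.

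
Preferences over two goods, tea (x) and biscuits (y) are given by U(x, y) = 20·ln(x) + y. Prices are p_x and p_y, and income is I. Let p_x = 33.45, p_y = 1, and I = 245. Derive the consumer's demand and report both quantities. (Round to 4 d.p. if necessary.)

MU_x = 20/x, MU_y = 1. Tangency: 20/x = p_x/p_y.
So x*(p_x,p_y) = 20·p_y/p_x, independent of income; and y* = (I − 20·p_y)/p_y.
At the given prices: x* = 20·1/33.45 = 0.5979, and y* = 225.

x* = 0.5979, y* = 225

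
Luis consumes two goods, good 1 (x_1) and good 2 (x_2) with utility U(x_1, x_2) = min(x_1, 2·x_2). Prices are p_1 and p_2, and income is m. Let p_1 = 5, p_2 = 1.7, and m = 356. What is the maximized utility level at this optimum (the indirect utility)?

V = 60.8547

With perfect complements, no substitution: consume in ratio x_1:x_2 = 2:1.
Budget: p_1·x_1 + p_2·(1/2)·x_1 = m, so (2·p_1 + p_2)·x_1 = 2·m.
Demand: x_1*(p_1,p_2,m) = 2·m/(2·p_1 + p_2), x_2* = m/(2·p_1 + p_2).
Here 2·5 + 1.7 = 11.7, giving x_1* = 60.8547 and x_2* = 30.4274.
Utility at the optimum: U(60.8547, 30.4274) = 60.8547.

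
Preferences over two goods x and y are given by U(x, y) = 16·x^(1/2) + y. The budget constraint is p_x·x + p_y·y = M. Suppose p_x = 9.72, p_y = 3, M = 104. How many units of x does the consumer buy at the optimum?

x* = 6.0966

Utility is quasi-linear in y; the FOC for x is 8/√x = p_x/p_y.
Solve: √x = 8·p_y/p_x, so x*(p_x,p_y) = (8·p_y/p_x)², and y* = (M − p_x·x*)/p_y.
Plugging in: x* = (8·3/9.72)² = 6.0966.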